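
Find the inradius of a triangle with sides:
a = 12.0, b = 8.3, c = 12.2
r = Area/s where s is the semi-perimeter.
s = (12.0 + 8.3 + 12.2)/2 = 32.5/2 = 16.25
Area = √(s(s−a)(s−b)(s−c)) = √(16.25·4.25·7.95·4.05) ≈ √2223.64 ≈ 47.1555
r ≈ 47.1555/16.25 ≈ 2.90188

r = 2.902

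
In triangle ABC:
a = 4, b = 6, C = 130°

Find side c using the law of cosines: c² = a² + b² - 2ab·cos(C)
c² = 4² + 6² − 2·4·6·cos(130°)
cos(130°) ≈ -0.642788
c² ≈ 16 + 36 − 48·(-0.642788) ≈ 52 + 30.8538 ≈ 82.8538
c ≈ √82.8538 ≈ 9.10241

c = 9.102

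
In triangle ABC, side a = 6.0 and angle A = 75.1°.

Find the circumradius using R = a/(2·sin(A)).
R = a/(2·sin(A)) = 6.0/(2·sin(75.1°))
sin(75.1°) ≈ 0.966376
R ≈ 6.0/(2·0.966376) = 6.0/1.93275 ≈ 3.10438

R = 3.104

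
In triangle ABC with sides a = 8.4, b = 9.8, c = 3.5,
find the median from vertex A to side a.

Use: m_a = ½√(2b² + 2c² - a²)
m_a = ½√(2·9.8² + 2·3.5² − 8.4²) = ½√(2·96.04 + 2·12.25 − 70.56) = ½√(192.08 + 24.5 − 70.56) = ½√146.02
√146.02 ≈ 12.0839, so m_a ≈ 6.04194

m_a = 6.042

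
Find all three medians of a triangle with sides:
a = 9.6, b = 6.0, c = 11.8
Median formula: m_a = ½√(2b² + 2c² − a²) (and cyclically). a² = 92.16, b² = 36, c² = 139.24.
m_a = ½√(2·36 + 2·139.24 − 92.16) = ½√258.32 ≈ ½·16.0723 ≈ 8.03617
m_b = ½√(2·92.16 + 2·139.24 − 36) = ½√426.8 ≈ ½·20.6591 ≈ 10.3296
m_c = ½√(2·92.16 + 2·36 − 139.24) = ½√117.08 ≈ ½·10.8204 ≈ 5.41018

m_a = 8.036, m_b = 10.33, m_c = 5.41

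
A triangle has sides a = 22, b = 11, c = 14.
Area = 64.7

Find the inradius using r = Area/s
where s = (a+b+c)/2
s = (22 + 11 + 14)/2 = 47/2 = 23.5
r = Area/s = 64.7/23.5 ≈ 2.75319

r = 2.753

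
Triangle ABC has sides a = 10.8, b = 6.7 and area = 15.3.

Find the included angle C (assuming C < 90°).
Area = ½·a·b·sin(C)  ⇒  sin(C) = 2·Area/(a·b) = 2·15.3/(10.8·6.7) = 30.6/72.36 ≈ 0.422886
C = arcsin(0.422886) ≈ 25.0169° (taking the acute solution since C < 90°)

C = 25.02°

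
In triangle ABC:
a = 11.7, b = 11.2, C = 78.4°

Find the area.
Two sides and the included angle (SAS): A = ½·a·b·sin(C) = ½·11.7·11.2·sin(78.4°)
sin(78.4°) ≈ 0.979575
A ≈ ½·131.04·0.979575 = 65.52·0.979575 ≈ 64.1818

Area = 64.18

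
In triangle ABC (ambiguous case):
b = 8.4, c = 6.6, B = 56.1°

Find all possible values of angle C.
b/sin(B) = c/sin(C)  ⇒  sin(C) = c·sin(B)/b = 6.6·sin(56.1°)/8.4
sin(56.1°) ≈ 0.830012
sin(C) ≈ 6.6·0.830012/8.4 ≈ 5.47808/8.4 ≈ 0.652153
Candidate 1: C₁ = arcsin(0.652153) ≈ 40.7041°  →  A = 180° − 56.1° − 40.7041° ≈ 83.1959° > 0, valid
Candidate 2: C₂ = 180° − C₁ ≈ 139.296°  →  A = 180° − 56.1° − 139.296° ≈ -15.3959° ≤ 0, not a valid triangle

C = 40.7° (one solution)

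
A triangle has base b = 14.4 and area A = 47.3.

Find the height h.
A = ½·b·h  ⇒  h = 2A/b = 2·47.3/14.4 = 94.6/14.4 ≈ 6.56944

h = 6.569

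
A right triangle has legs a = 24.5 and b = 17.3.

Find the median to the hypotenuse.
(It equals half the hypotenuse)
Hypotenuse c = √(a² + b²) = √(600.25 + 299.29) = √899.54 ≈ 29.9923
Median to hypotenuse = c/2 ≈ 29.9923/2 ≈ 14.9962

Median = 15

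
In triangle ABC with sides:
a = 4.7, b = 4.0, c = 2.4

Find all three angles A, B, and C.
Law of cosines for each angle (a² = 22.09, b² = 16, c² = 5.76):
cos(A) = (b² + c² − a²)/(2bc) = (16 + 5.76 − 22.09)/(2·4.0·2.4) = -0.33/19.2 ≈ -0.0171875  ⇒  A ≈ 90.9848°
cos(B) = (a² + c² − b²)/(2ac) = (22.09 + 5.76 − 16)/(2·4.7·2.4) = 11.85/22.56 ≈ 0.525266  ⇒  B ≈ 58.3139°
cos(C) = (a² + b² − c²)/(2ab) = (22.09 + 16 − 5.76)/(2·4.7·4.0) = 32.33/37.6 ≈ 0.85984  ⇒  C ≈ 30.7013°
Check: A + B + C ≈ 180°

A = 90.98°, B = 58.31°, C = 30.7°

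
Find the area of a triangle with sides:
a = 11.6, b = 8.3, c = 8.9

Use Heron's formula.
s = (11.6 + 8.3 + 8.9)/2 = 28.8/2 = 14.4
s − a = 2.8, s − b = 6.1, s − c = 5.5
s(s−a)(s−b)(s−c) = 14.4·2.8·6.1·5.5 ≈ 1352.74
Area = √1352.74 ≈ 36.7796

Area = 36.78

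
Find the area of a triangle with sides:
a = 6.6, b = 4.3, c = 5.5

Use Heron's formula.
s = (6.6 + 4.3 + 5.5)/2 = 16.4/2 = 8.2
s − a = 1.6, s − b = 3.9, s − c = 2.7
s(s−a)(s−b)(s−c) = 8.2·1.6·3.9·2.7 ≈ 138.154
Area = √138.154 ≈ 11.7539

Area = 11.75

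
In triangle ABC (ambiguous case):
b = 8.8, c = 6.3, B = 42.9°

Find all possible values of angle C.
b/sin(B) = c/sin(C)  ⇒  sin(C) = c·sin(B)/b = 6.3·sin(42.9°)/8.8
sin(42.9°) ≈ 0.680721
sin(C) ≈ 6.3·0.680721/8.8 ≈ 4.28854/8.8 ≈ 0.487334
Candidate 1: C₁ = arcsin(0.487334) ≈ 29.1655°  →  A = 180° − 42.9° − 29.1655° ≈ 107.934° > 0, valid
Candidate 2: C₂ = 180° − C₁ ≈ 150.834°  →  A = 180° − 42.9° − 150.834° ≈ -13.7345° ≤ 0, not a valid triangle

C = 29.17° (one solution)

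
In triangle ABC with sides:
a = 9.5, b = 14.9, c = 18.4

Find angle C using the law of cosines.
c² = a² + b² − 2ab·cos(C)  ⇒  cos(C) = (a² + b² − c²)/(2ab)
cos(C) = (9.5² + 14.9² − 18.4²)/(2·9.5·14.9) = (90.25 + 222.01 − 338.56)/283.1 = -26.3/283.1 ≈ -0.0929
C = arccos(-0.0929) ≈ 95.3305°

C = 95.33°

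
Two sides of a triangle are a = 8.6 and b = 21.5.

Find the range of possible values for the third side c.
Triangle inequality: |a − b| < c < a + b
|a − b| = |8.6 − 21.5| = 12.9
a + b = 8.6 + 21.5 = 30.1

12.9 < c < 30.1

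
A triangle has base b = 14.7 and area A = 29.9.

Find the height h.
A = ½·b·h  ⇒  h = 2A/b = 2·29.9/14.7 = 59.8/14.7 ≈ 4.06803

h = 4.068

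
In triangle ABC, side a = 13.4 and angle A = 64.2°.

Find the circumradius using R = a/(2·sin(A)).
R = a/(2·sin(A)) = 13.4/(2·sin(64.2°))
sin(64.2°) ≈ 0.900319
R ≈ 13.4/(2·0.900319) = 13.4/1.80064 ≈ 7.44181

R = 7.442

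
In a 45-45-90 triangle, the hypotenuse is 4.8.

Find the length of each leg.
In a 45-45-90 triangle hypotenuse = leg·√2, so leg = hypotenuse/√2.
Leg = 4.8/√2 ≈ 4.8/1.41421 ≈ 3.39411

Each leg = 3.394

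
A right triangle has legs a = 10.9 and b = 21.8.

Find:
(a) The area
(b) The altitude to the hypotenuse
(a) The legs are perpendicular, so Area = ½·a·b = ½·10.9·21.8 = ½·237.62 = 118.81
(b) Hypotenuse c = √(a² + b²) = √(118.81 + 475.24) = √594.05 ≈ 24.3731
    Area = ½·c·h_c  ⇒  h_c = 2·Area/c = 237.62/24.3731 ≈ 9.74926

Area = 118.81, h_c = 9.749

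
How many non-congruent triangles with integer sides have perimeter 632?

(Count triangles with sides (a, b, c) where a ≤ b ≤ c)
Let a ≤ b ≤ c with a + b + c = 632. The only binding inequality is a + b > c, i.e. 632 − c > c, so c < 632/2; and c ≥ 632/3 since c is the largest side.
So 211 ≤ c ≤ 315. For each c, b runs from ⌈(632 − c)/2⌉ up to c (then a = 632 − b − c satisfies 1 ≤ a ≤ b automatically), giving c − ⌈(632 − c)/2⌉ + 1 choices.
Summing over c: 1 + 3 + 4 + 6 + … + 156 + 157  (105 terms, c = 211, …, 315) = 8321
Check (closed form: nearest integer to p²/48 for even p, (p+3)²/48 for odd p): 632²/48 = 399424/48 ≈ 8321.33 → 8321

8321 triangles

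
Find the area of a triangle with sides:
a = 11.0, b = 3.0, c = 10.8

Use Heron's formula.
s = (11.0 + 3.0 + 10.8)/2 = 24.8/2 = 12.4
s − a = 1.4, s − b = 9.4, s − c = 1.6
s(s−a)(s−b)(s−c) = 12.4·1.4·9.4·1.6 ≈ 261.094
Area = √261.094 ≈ 16.1584

Area = 16.16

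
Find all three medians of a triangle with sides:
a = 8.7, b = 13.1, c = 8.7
Median formula: m_a = ½√(2b² + 2c² − a²) (and cyclically). a² = 75.69, b² = 171.61, c² = 75.69.
m_a = ½√(2·171.61 + 2·75.69 − 75.69) = ½√418.91 ≈ ½·20.4673 ≈ 10.2336
m_b = ½√(2·75.69 + 2·75.69 − 171.61) = ½√131.15 ≈ ½·11.4521 ≈ 5.72604
m_c = ½√(2·75.69 + 2·171.61 − 75.69) = ½√418.91 ≈ ½·20.4673 ≈ 10.2336

m_a = 10.23, m_b = 5.726, m_c = 10.23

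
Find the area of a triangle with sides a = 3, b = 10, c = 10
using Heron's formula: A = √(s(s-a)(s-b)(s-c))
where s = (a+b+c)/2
s = (3 + 10 + 10)/2 = 23/2 = 11.5
s − a = 8.5, s − b = 1.5, s − c = 1.5
s(s−a)(s−b)(s−c) = 11.5·8.5·1.5·1.5 = 219.9375
Area = √219.9375 ≈ 14.8303

s = 11.5, Area = 14.83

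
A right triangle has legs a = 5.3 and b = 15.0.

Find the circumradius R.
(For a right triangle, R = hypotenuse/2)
Hypotenuse c = √(a² + b²) = √(28.09 + 225) = √253.09 ≈ 15.9088
R = c/2 ≈ 15.9088/2 ≈ 7.9544

R = 7.954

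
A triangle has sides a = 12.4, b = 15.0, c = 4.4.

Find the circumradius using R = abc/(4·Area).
First find the area with Heron's formula.
s = (12.4 + 15.0 + 4.4)/2 = 15.9
Area = √(s(s−a)(s−b)(s−c)) = √(15.9·3.5·0.9·11.5) ≈ √575.977 ≈ 23.9995
abc = 12.4·15.0·4.4 = 818.4
R = abc/(4·Area) ≈ 818.4/(4·23.9995) = 818.4/95.9981 ≈ 8.52517

R = 8.525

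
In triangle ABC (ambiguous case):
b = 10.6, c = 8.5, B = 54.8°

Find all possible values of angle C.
b/sin(B) = c/sin(C)  ⇒  sin(C) = c·sin(B)/b = 8.5·sin(54.8°)/10.6
sin(54.8°) ≈ 0.817145
sin(C) ≈ 8.5·0.817145/10.6 ≈ 6.94573/10.6 ≈ 0.655258
Candidate 1: C₁ = arcsin(0.655258) ≈ 40.9392°  →  A = 180° − 54.8° − 40.9392° ≈ 84.2608° > 0, valid
Candidate 2: C₂ = 180° − C₁ ≈ 139.061°  →  A = 180° − 54.8° − 139.061° ≈ -13.8608° ≤ 0, not a valid triangle

C = 40.94° (one solution)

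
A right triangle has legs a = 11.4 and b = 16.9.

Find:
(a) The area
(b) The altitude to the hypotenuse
(a) The legs are perpendicular, so Area = ½·a·b = ½·11.4·16.9 = ½·192.66 = 96.33
(b) Hypotenuse c = √(a² + b²) = √(129.96 + 285.61) = √415.57 ≈ 20.3855
    Area = ½·c·h_c  ⇒  h_c = 2·Area/c = 192.66/20.3855 ≈ 9.45082

Area = 96.33, h_c = 9.451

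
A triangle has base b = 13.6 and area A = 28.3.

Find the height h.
A = ½·b·h  ⇒  h = 2A/b = 2·28.3/13.6 = 56.6/13.6 ≈ 4.16176

h = 4.162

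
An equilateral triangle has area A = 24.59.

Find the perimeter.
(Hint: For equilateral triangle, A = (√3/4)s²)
A = (√3/4)s²  ⇒  s² = 4A/√3 = 4·24.59/√3 = 98.36/1.73205 ≈ 56.7882
s ≈ √56.7882 ≈ 7.53579
Perimeter = 3s ≈ 3·7.53579 ≈ 22.6074

Perimeter = 22.61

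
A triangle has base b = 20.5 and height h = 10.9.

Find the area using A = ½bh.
A = ½·b·h = ½·20.5·10.9 = ½·223.45 = 111.725

Area = 111.725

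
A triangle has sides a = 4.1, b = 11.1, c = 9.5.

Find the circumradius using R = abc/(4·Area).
First find the area with Heron's formula.
s = (4.1 + 11.1 + 9.5)/2 = 12.35
Area = √(s(s−a)(s−b)(s−c)) = √(12.35·8.25·1.25·2.85) ≈ √362.974 ≈ 19.0519
abc = 4.1·11.1·9.5 = 432.345
R = abc/(4·Area) ≈ 432.345/(4·19.0519) = 432.345/76.2075 ≈ 5.67326

R = 5.673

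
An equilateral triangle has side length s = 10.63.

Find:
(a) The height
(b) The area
(a) The height splits the triangle into two 30-60-90 halves: h = s·√3/2 = 10.63·1.73205/2 ≈ 18.4117/2 ≈ 9.20585
(b) Area = (√3/4)·s² = (√3/4)·10.63² = (√3/4)·112.9969 ≈ 0.433013·112.9969 ≈ 48.9291

Height = 9.206, Area = 48.93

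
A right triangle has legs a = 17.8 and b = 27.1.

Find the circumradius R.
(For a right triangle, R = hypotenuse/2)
Hypotenuse c = √(a² + b²) = √(316.84 + 734.41) = √1051.25 ≈ 32.423
R = c/2 ≈ 32.423/2 ≈ 16.2115

R = 16.21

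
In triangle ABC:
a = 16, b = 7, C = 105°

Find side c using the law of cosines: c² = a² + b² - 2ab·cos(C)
c² = 16² + 7² − 2·16·7·cos(105°)
cos(105°) ≈ -0.258819
c² ≈ 256 + 49 − 224·(-0.258819) ≈ 305 + 57.9755 ≈ 362.975
c ≈ √362.975 ≈ 19.0519

c = 19.05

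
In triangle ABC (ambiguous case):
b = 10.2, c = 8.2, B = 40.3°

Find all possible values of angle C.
b/sin(B) = c/sin(C)  ⇒  sin(C) = c·sin(B)/b = 8.2·sin(40.3°)/10.2
sin(40.3°) ≈ 0.64679
sin(C) ≈ 8.2·0.64679/10.2 ≈ 5.30368/10.2 ≈ 0.519968
Candidate 1: C₁ = arcsin(0.519968) ≈ 31.3301°  →  A = 180° − 40.3° − 31.3301° ≈ 108.37° > 0, valid
Candidate 2: C₂ = 180° − C₁ ≈ 148.67°  →  A = 180° − 40.3° − 148.67° ≈ -8.9699° ≤ 0, not a valid triangle

C = 31.33° (one solution)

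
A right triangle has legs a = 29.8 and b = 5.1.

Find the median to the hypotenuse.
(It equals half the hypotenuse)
Hypotenuse c = √(a² + b²) = √(888.04 + 26.01) = √914.05 ≈ 30.2333
Median to hypotenuse = c/2 ≈ 30.2333/2 ≈ 15.1166

Median = 15.12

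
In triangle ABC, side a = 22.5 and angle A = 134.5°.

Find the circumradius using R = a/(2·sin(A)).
R = a/(2·sin(A)) = 22.5/(2·sin(134.5°))
sin(134.5°) ≈ 0.71325
R ≈ 22.5/(2·0.71325) = 22.5/1.4265 ≈ 15.7729

R = 15.77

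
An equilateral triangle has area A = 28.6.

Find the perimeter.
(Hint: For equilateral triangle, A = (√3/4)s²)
A = (√3/4)s²  ⇒  s² = 4A/√3 = 4·28.6/√3 = 114.4/1.73205 ≈ 66.0489
s ≈ √66.0489 ≈ 8.12705
Perimeter = 3s ≈ 3·8.12705 ≈ 24.3811

Perimeter = 24.38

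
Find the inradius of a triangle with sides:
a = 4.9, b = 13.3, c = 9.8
r = Area/s where s is the semi-perimeter.
s = (4.9 + 13.3 + 9.8)/2 = 28/2 = 14
Area = √(s(s−a)(s−b)(s−c)) = √(14·9.1·0.7·4.2) ≈ √374.556 ≈ 19.3534
r ≈ 19.3534/14 ≈ 1.38239

r = 1.382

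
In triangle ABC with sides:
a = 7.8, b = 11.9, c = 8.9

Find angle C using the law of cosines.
c² = a² + b² − 2ab·cos(C)  ⇒  cos(C) = (a² + b² − c²)/(2ab)
cos(C) = (7.8² + 11.9² − 8.9²)/(2·7.8·11.9) = (60.84 + 141.61 − 79.21)/185.64 = 123.24/185.64 ≈ 0.663866
C = arccos(0.663866) ≈ 48.4046°

C = 48.4°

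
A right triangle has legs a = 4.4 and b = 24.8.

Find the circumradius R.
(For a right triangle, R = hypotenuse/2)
Hypotenuse c = √(a² + b²) = √(19.36 + 615.04) = √634.4 ≈ 25.1873
R = c/2 ≈ 25.1873/2 ≈ 12.5936

R = 12.59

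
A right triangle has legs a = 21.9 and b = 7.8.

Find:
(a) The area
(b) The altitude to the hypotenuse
(a) The legs are perpendicular, so Area = ½·a·b = ½·21.9·7.8 = ½·170.82 = 85.41
(b) Hypotenuse c = √(a² + b²) = √(479.61 + 60.84) = √540.45 ≈ 23.2476
    Area = ½·c·h_c  ⇒  h_c = 2·Area/c = 170.82/23.2476 ≈ 7.34786

Area = 85.41, h_c = 7.348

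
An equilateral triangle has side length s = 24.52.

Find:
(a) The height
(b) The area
(a) The height splits the triangle into two 30-60-90 halves: h = s·√3/2 = 24.52·1.73205/2 ≈ 42.4699/2 ≈ 21.2349
(b) Area = (√3/4)·s² = (√3/4)·24.52² = (√3/4)·601.2304 ≈ 0.433013·601.2304 ≈ 260.34

Height = 21.23, Area = 260.3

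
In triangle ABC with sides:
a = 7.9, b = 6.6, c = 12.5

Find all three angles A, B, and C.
Law of cosines for each angle (a² = 62.41, b² = 43.56, c² = 156.25):
cos(A) = (b² + c² − a²)/(2bc) = (43.56 + 156.25 − 62.41)/(2·6.6·12.5) = 137.4/165 ≈ 0.832727  ⇒  A ≈ 33.6201°
cos(B) = (a² + c² − b²)/(2ac) = (62.41 + 156.25 − 43.56)/(2·7.9·12.5) = 175.1/197.5 ≈ 0.886582  ⇒  B ≈ 27.5531°
cos(C) = (a² + b² − c²)/(2ab) = (62.41 + 43.56 − 156.25)/(2·7.9·6.6) = -50.28/104.28 ≈ -0.482163  ⇒  C ≈ 118.827°
Check: A + B + C ≈ 180°

A = 33.62°, B = 27.55°, C = 118.8°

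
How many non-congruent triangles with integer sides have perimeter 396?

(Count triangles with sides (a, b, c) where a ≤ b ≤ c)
Let a ≤ b ≤ c with a + b + c = 396. The only binding inequality is a + b > c, i.e. 396 − c > c, so c < 396/2; and c ≥ 396/3 since c is the largest side.
So 132 ≤ c ≤ 197. For each c, b runs from ⌈(396 − c)/2⌉ up to c (then a = 396 − b − c satisfies 1 ≤ a ≤ b automatically), giving c − ⌈(396 − c)/2⌉ + 1 choices.
Summing over c: 1 + 2 + 4 + 5 + … + 97 + 98  (66 terms, c = 132, …, 197) = 3267
Check (closed form: nearest integer to p²/48 for even p, (p+3)²/48 for odd p): 396²/48 = 156816/48 ≈ 3267.00 → 3267

3267 triangles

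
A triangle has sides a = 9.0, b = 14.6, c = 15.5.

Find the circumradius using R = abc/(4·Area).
First find the area with Heron's formula.
s = (9.0 + 14.6 + 15.5)/2 = 19.55
Area = √(s(s−a)(s−b)(s−c)) = √(19.55·10.55·4.95·4.05) ≈ √4134.85 ≈ 64.3028
abc = 9.0·14.6·15.5 = 2036.7
R = abc/(4·Area) ≈ 2036.7/(4·64.3028) = 2036.7/257.211 ≈ 7.9184

R = 7.918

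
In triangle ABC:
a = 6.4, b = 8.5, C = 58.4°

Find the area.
Two sides and the included angle (SAS): A = ½·a·b·sin(C) = ½·6.4·8.5·sin(58.4°)
sin(58.4°) ≈ 0.851727
A ≈ ½·54.4·0.851727 = 27.2·0.851727 ≈ 23.167

Area = 23.17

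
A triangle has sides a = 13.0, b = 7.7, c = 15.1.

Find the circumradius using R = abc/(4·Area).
First find the area with Heron's formula.
s = (13.0 + 7.7 + 15.1)/2 = 17.9
Area = √(s(s−a)(s−b)(s−c)) = √(17.9·4.9·10.2·2.8) ≈ √2505 ≈ 50.05
abc = 13.0·7.7·15.1 = 1511.51
R = abc/(4·Area) ≈ 1511.51/(4·50.05) = 1511.51/200.2 ≈ 7.55001

R = 7.55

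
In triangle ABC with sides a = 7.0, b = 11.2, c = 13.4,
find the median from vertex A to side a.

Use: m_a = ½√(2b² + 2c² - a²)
m_a = ½√(2·11.2² + 2·13.4² − 7.0²) = ½√(2·125.44 + 2·179.56 − 49) = ½√(250.88 + 359.12 − 49) = ½√561
√561 ≈ 23.6854, so m_a ≈ 11.8427

m_a = 11.84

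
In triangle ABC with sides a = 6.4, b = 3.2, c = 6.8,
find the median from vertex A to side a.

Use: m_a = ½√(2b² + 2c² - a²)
m_a = ½√(2·3.2² + 2·6.8² − 6.4²) = ½√(2·10.24 + 2·46.24 − 40.96) = ½√(20.48 + 92.48 − 40.96) = ½√72
√72 ≈ 8.48528, so m_a ≈ 4.24264

m_a = 4.243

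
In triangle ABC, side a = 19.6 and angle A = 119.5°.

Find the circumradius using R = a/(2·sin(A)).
R = a/(2·sin(A)) = 19.6/(2·sin(119.5°))
sin(119.5°) ≈ 0.870356
R ≈ 19.6/(2·0.870356) = 19.6/1.74071 ≈ 11.2598

R = 11.26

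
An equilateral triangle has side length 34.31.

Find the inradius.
r = Area/s with s the semi-perimeter.
Area = (√3/4)·34.31² = (√3/4)·1177.1761 ≈ 0.433013·1177.1761 ≈ 509.732
s = 3·34.31/2 = 51.465
r ≈ 509.732/51.465 ≈ 9.90444
(Equivalently r = side/(2√3) = 34.31/3.4641 ≈ 9.90444.)

r = 9.904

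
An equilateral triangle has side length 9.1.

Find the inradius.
r = Area/s with s the semi-perimeter.
Area = (√3/4)·9.1² = (√3/4)·82.81 ≈ 0.433013·82.81 ≈ 35.8578
s = 3·9.1/2 = 13.65
r ≈ 35.8578/13.65 ≈ 2.62694
(Equivalently r = side/(2√3) = 9.1/3.4641 ≈ 2.62694.)

r = 2.627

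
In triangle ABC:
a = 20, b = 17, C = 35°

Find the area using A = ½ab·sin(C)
A = ½·a·b·sin(C) = ½·20·17·sin(35°)
sin(35°) ≈ 0.573576
A ≈ ½·340·0.573576 = 170·0.573576 ≈ 97.508

Area = 97.51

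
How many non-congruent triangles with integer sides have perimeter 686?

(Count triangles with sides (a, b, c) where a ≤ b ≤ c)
Let a ≤ b ≤ c with a + b + c = 686. The only binding inequality is a + b > c, i.e. 686 − c > c, so c < 686/2; and c ≥ 686/3 since c is the largest side.
So 229 ≤ c ≤ 342. For each c, b runs from ⌈(686 − c)/2⌉ up to c (then a = 686 − b − c satisfies 1 ≤ a ≤ b automatically), giving c − ⌈(686 − c)/2⌉ + 1 choices.
Summing over c: 1 + 3 + 4 + 6 + … + 169 + 171  (114 terms, c = 229, …, 342) = 9804
Check (closed form: nearest integer to p²/48 for even p, (p+3)²/48 for odd p): 686²/48 = 470596/48 ≈ 9804.08 → 9804

9804 triangles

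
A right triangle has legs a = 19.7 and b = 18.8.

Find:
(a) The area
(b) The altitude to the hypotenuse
(a) The legs are perpendicular, so Area = ½·a·b = ½·19.7·18.8 = ½·370.36 = 185.18
(b) Hypotenuse c = √(a² + b²) = √(388.09 + 353.44) = √741.53 ≈ 27.231
    Area = ½·c·h_c  ⇒  h_c = 2·Area/c = 370.36/27.231 ≈ 13.6007

Area = 185.18, h_c = 13.6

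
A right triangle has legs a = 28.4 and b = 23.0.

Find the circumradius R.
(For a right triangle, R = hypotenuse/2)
Hypotenuse c = √(a² + b²) = √(806.56 + 529) = √1335.56 ≈ 36.5453
R = c/2 ≈ 36.5453/2 ≈ 18.2727

R = 18.27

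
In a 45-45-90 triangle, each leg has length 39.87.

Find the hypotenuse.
In a 45-45-90 triangle the sides are in ratio 1 : 1 : √2, so hypotenuse = leg·√2.
Hypotenuse = 39.87·√2 ≈ 39.87·1.41421 ≈ 56.3847

Hypotenuse = 39.87√2 = 56.38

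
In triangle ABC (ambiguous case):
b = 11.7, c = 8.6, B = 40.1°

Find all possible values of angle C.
b/sin(B) = c/sin(C)  ⇒  sin(C) = c·sin(B)/b = 8.6·sin(40.1°)/11.7
sin(40.1°) ≈ 0.644124
sin(C) ≈ 8.6·0.644124/11.7 ≈ 5.53946/11.7 ≈ 0.473458
Candidate 1: C₁ = arcsin(0.473458) ≈ 28.259°  →  A = 180° − 40.1° − 28.259° ≈ 111.641° > 0, valid
Candidate 2: C₂ = 180° − C₁ ≈ 151.741°  →  A = 180° − 40.1° − 151.741° ≈ -11.841° ≤ 0, not a valid triangle

C = 28.26° (one solution)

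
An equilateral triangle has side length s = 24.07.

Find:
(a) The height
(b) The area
(a) The height splits the triangle into two 30-60-90 halves: h = s·√3/2 = 24.07·1.73205/2 ≈ 41.6905/2 ≈ 20.8452
(b) Area = (√3/4)·s² = (√3/4)·24.07² = (√3/4)·579.3649 ≈ 0.433013·579.3649 ≈ 250.872

Height = 20.85, Area = 250.9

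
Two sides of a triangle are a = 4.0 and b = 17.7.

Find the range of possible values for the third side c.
Triangle inequality: |a − b| < c < a + b
|a − b| = |4.0 − 17.7| = 13.7
a + b = 4.0 + 17.7 = 21.7

13.7 < c < 21.7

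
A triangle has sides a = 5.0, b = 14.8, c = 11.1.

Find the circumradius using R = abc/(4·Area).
First find the area with Heron's formula.
s = (5.0 + 14.8 + 11.1)/2 = 15.45
Area = √(s(s−a)(s−b)(s−c)) = √(15.45·10.45·0.65·4.35) ≈ √456.507 ≈ 21.366
abc = 5.0·14.8·11.1 = 821.4
R = abc/(4·Area) ≈ 821.4/(4·21.366) = 821.4/85.4641 ≈ 9.61105

R = 9.611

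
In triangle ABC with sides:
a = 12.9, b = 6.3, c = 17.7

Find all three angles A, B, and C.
Law of cosines for each angle (a² = 166.41, b² = 39.69, c² = 313.29):
cos(A) = (b² + c² − a²)/(2bc) = (39.69 + 313.29 − 166.41)/(2·6.3·17.7) = 186.57/223.02 ≈ 0.836562  ⇒  A ≈ 33.2212°
cos(B) = (a² + c² − b²)/(2ac) = (166.41 + 313.29 − 39.69)/(2·12.9·17.7) = 440.01/456.66 ≈ 0.96354  ⇒  B ≈ 15.5195°
cos(C) = (a² + b² − c²)/(2ab) = (166.41 + 39.69 − 313.29)/(2·12.9·6.3) = -107.19/162.54 ≈ -0.659468  ⇒  C ≈ 131.259°
Check: A + B + C ≈ 180°

A = 33.22°, B = 15.52°, C = 131.3°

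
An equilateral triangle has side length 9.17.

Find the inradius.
r = Area/s with s the semi-perimeter.
Area = (√3/4)·9.17² = (√3/4)·84.0889 ≈ 0.433013·84.0889 ≈ 36.4116
s = 3·9.17/2 = 13.755
r ≈ 36.4116/13.755 ≈ 2.64715
(Equivalently r = side/(2√3) = 9.17/3.4641 ≈ 2.64715.)

r = 2.647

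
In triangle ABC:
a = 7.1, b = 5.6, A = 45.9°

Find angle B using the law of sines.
a/sin(A) = b/sin(B)  ⇒  sin(B) = b·sin(A)/a = 5.6·sin(45.9°)/7.1
sin(45.9°) ≈ 0.718126
sin(B) ≈ 5.6·0.718126/7.1 ≈ 4.02151/7.1 ≈ 0.566409
B = arcsin(0.566409) ≈ 34.5002°
(Since b ≤ a we need B ≤ A, so the obtuse alternative 180° − 34.5002° ≈ 145.5° is rejected.)

B = 34.5°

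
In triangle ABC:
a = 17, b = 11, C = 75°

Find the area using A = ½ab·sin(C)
A = ½·a·b·sin(C) = ½·17·11·sin(75°)
sin(75°) ≈ 0.965926
A ≈ ½·187·0.965926 = 93.5·0.965926 ≈ 90.3141

Area = 90.31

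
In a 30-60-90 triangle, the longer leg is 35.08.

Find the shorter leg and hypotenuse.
In a 30-60-90 triangle the sides are in ratio 1 : √3 : 2, so short leg = long leg/√3 and hypotenuse = 2·(short leg).
Short leg = 35.08/√3 ≈ 35.08/1.73205 ≈ 20.2534
Hypotenuse = 2·20.2534 ≈ 40.5069

Short leg = 20.25, Hypotenuse = 40.51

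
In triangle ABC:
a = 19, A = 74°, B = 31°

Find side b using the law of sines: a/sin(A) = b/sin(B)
a/sin(A) = b/sin(B)  ⇒  b = a·sin(B)/sin(A) = 19·sin(31°)/sin(74°)
sin(31°) ≈ 0.515038, sin(74°) ≈ 0.961262
b ≈ 19·0.515038/0.961262 ≈ 9.78572/0.961262 ≈ 10.1801

b = 10.18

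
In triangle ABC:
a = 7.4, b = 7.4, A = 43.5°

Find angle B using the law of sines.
a/sin(A) = b/sin(B)  ⇒  sin(B) = b·sin(A)/a = 7.4·sin(43.5°)/7.4
sin(43.5°) ≈ 0.688355
sin(B) ≈ 7.4·0.688355/7.4 ≈ 5.09382/7.4 ≈ 0.688355
B = arcsin(0.688355) ≈ 43.5°
(Since b ≤ a we need B ≤ A, so the obtuse alternative 180° − 43.5° ≈ 136.5° is rejected.)

B = 43.5°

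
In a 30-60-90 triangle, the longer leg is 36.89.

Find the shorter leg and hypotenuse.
In a 30-60-90 triangle the sides are in ratio 1 : √3 : 2, so short leg = long leg/√3 and hypotenuse = 2·(short leg).
Short leg = 36.89/√3 ≈ 36.89/1.73205 ≈ 21.2985
Hypotenuse = 2·21.2985 ≈ 42.5969

Short leg = 21.3, Hypotenuse = 42.6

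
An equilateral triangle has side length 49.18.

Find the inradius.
r = Area/s with s the semi-perimeter.
Area = (√3/4)·49.18² = (√3/4)·2418.6724 ≈ 0.433013·2418.6724 ≈ 1047.32
s = 3·49.18/2 = 73.77
r ≈ 1047.32/73.77 ≈ 14.197
(Equivalently r = side/(2√3) = 49.18/3.4641 ≈ 14.197.)

r = 14.2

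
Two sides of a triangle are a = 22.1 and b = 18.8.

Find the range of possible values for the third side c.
Triangle inequality: |a − b| < c < a + b
|a − b| = |22.1 − 18.8| = 3.3
a + b = 22.1 + 18.8 = 40.9

3.3 < c < 40.9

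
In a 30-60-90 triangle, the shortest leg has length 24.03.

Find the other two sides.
In a 30-60-90 triangle the sides are in ratio 1 : √3 : 2 (short leg : long leg : hypotenuse).
Long leg = 24.03·√3 ≈ 24.03·1.73205 ≈ 41.6212
Hypotenuse = 2·24.03 = 48.06

Long leg = 24.03√3 = 41.62, Hypotenuse = 48.06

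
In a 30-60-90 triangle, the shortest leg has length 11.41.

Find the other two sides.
In a 30-60-90 triangle the sides are in ratio 1 : √3 : 2 (short leg : long leg : hypotenuse).
Long leg = 11.41·√3 ≈ 11.41·1.73205 ≈ 19.7627
Hypotenuse = 2·11.41 = 22.82

Long leg = 11.41√3 = 19.76, Hypotenuse = 22.82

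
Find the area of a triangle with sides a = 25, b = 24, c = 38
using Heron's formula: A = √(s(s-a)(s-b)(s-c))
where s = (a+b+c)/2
s = (25 + 24 + 38)/2 = 87/2 = 43.5
s − a = 18.5, s − b = 19.5, s − c = 5.5
s(s−a)(s−b)(s−c) = 43.5·18.5·19.5·5.5 = 86309.4375
Area = √86309.4375 ≈ 293.785

s = 43.5, Area = 293.8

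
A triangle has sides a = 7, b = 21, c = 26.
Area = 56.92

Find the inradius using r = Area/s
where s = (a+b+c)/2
s = (7 + 21 + 26)/2 = 54/2 = 27
r = Area/s = 56.92/27 ≈ 2.10815

r = 2.108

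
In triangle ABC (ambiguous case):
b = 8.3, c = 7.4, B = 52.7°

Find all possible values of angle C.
b/sin(B) = c/sin(C)  ⇒  sin(C) = c·sin(B)/b = 7.4·sin(52.7°)/8.3
sin(52.7°) ≈ 0.795473
sin(C) ≈ 7.4·0.795473/8.3 ≈ 5.8865/8.3 ≈ 0.709217
Candidate 1: C₁ = arcsin(0.709217) ≈ 45.1713°  →  A = 180° − 52.7° − 45.1713° ≈ 82.1287° > 0, valid
Candidate 2: C₂ = 180° − C₁ ≈ 134.829°  →  A = 180° − 52.7° − 134.829° ≈ -7.5287° ≤ 0, not a valid triangle

C = 45.17° (one solution)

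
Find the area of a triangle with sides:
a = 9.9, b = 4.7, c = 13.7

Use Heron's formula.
s = (9.9 + 4.7 + 13.7)/2 = 28.3/2 = 14.15
s − a = 4.25, s − b = 9.45, s − c = 0.45
s(s−a)(s−b)(s−c) = 14.15·4.25·9.45·0.45 ≈ 255.735
Area = √255.735 ≈ 15.9917

Area = 15.99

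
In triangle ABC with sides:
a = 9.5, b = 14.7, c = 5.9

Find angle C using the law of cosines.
c² = a² + b² − 2ab·cos(C)  ⇒  cos(C) = (a² + b² − c²)/(2ab)
cos(C) = (9.5² + 14.7² − 5.9²)/(2·9.5·14.7) = (90.25 + 216.09 − 34.81)/279.3 = 271.53/279.3 ≈ 0.97218
C = arccos(0.97218) ≈ 13.5464°

C = 13.55°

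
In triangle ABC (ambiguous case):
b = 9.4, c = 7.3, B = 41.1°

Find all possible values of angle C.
b/sin(B) = c/sin(C)  ⇒  sin(C) = c·sin(B)/b = 7.3·sin(41.1°)/9.4
sin(41.1°) ≈ 0.657375
sin(C) ≈ 7.3·0.657375/9.4 ≈ 4.79884/9.4 ≈ 0.510515
Candidate 1: C₁ = arcsin(0.510515) ≈ 30.6981°  →  A = 180° − 41.1° − 30.6981° ≈ 108.202° > 0, valid
Candidate 2: C₂ = 180° − C₁ ≈ 149.302°  →  A = 180° − 41.1° − 149.302° ≈ -10.4019° ≤ 0, not a valid triangle

C = 30.7° (one solution)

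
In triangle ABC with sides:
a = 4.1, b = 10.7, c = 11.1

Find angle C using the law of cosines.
c² = a² + b² − 2ab·cos(C)  ⇒  cos(C) = (a² + b² − c²)/(2ab)
cos(C) = (4.1² + 10.7² − 11.1²)/(2·4.1·10.7) = (16.81 + 114.49 − 123.21)/87.74 = 8.09/87.74 ≈ 0.0922042
C = arccos(0.0922042) ≈ 84.7096°

C = 84.71°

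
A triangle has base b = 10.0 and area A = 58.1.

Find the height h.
A = ½·b·h  ⇒  h = 2A/b = 2·58.1/10.0 = 116.2/10.0 ≈ 11.62

h = 11.62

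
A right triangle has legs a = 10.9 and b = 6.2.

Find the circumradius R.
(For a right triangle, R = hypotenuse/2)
Hypotenuse c = √(a² + b²) = √(118.81 + 38.44) = √157.25 ≈ 12.5399
R = c/2 ≈ 12.5399/2 ≈ 6.26997

R = 6.27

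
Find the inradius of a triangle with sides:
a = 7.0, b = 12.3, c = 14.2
r = Area/s where s is the semi-perimeter.
s = (7.0 + 12.3 + 14.2)/2 = 33.5/2 = 16.75
Area = √(s(s−a)(s−b)(s−c)) = √(16.75·9.75·4.45·2.55) ≈ √1853.19 ≈ 43.0487
r ≈ 43.0487/16.75 ≈ 2.57007

r = 2.57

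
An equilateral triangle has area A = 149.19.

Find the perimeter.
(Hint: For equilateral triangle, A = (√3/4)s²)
A = (√3/4)s²  ⇒  s² = 4A/√3 = 4·149.19/√3 = 596.76/1.73205 ≈ 344.54
s ≈ √344.54 ≈ 18.5618
Perimeter = 3s ≈ 3·18.5618 ≈ 55.6853

Perimeter = 55.69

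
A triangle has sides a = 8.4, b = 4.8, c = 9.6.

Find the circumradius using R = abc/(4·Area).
First find the area with Heron's formula.
s = (8.4 + 4.8 + 9.6)/2 = 11.4
Area = √(s(s−a)(s−b)(s−c)) = √(11.4·3·6.6·1.8) ≈ √406.296 ≈ 20.1568
abc = 8.4·4.8·9.6 = 387.072
R = abc/(4·Area) ≈ 387.072/(4·20.1568) = 387.072/80.6271 ≈ 4.80077

R = 4.801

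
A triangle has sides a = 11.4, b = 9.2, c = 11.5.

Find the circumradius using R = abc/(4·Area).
First find the area with Heron's formula.
s = (11.4 + 9.2 + 11.5)/2 = 16.05
Area = √(s(s−a)(s−b)(s−c)) = √(16.05·4.65·6.85·4.55) ≈ √2326.11 ≈ 48.2297
abc = 11.4·9.2·11.5 = 1206.12
R = abc/(4·Area) ≈ 1206.12/(4·48.2297) = 1206.12/192.919 ≈ 6.25195

R = 6.252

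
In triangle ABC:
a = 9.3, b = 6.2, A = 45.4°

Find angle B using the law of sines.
a/sin(A) = b/sin(B)  ⇒  sin(B) = b·sin(A)/a = 6.2·sin(45.4°)/9.3
sin(45.4°) ≈ 0.712026
sin(B) ≈ 6.2·0.712026/9.3 ≈ 4.41456/9.3 ≈ 0.474684
B = arcsin(0.474684) ≈ 28.3388°
(Since b ≤ a we need B ≤ A, so the obtuse alternative 180° − 28.3388° ≈ 151.661° is rejected.)

B = 28.34°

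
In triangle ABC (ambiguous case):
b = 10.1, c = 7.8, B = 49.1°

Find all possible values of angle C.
b/sin(B) = c/sin(C)  ⇒  sin(C) = c·sin(B)/b = 7.8·sin(49.1°)/10.1
sin(49.1°) ≈ 0.755853
sin(C) ≈ 7.8·0.755853/10.1 ≈ 5.89566/10.1 ≈ 0.583728
Candidate 1: C₁ = arcsin(0.583728) ≈ 35.7132°  →  A = 180° − 49.1° − 35.7132° ≈ 95.1868° > 0, valid
Candidate 2: C₂ = 180° − C₁ ≈ 144.287°  →  A = 180° − 49.1° − 144.287° ≈ -13.3868° ≤ 0, not a valid triangle

C = 35.71° (one solution)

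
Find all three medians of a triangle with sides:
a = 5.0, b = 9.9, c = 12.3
Median formula: m_a = ½√(2b² + 2c² − a²) (and cyclically). a² = 25, b² = 98.01, c² = 151.29.
m_a = ½√(2·98.01 + 2·151.29 − 25) = ½√473.6 ≈ ½·21.7624 ≈ 10.8812
m_b = ½√(2·25 + 2·151.29 − 98.01) = ½√254.57 ≈ ½·15.9552 ≈ 7.97762
m_c = ½√(2·25 + 2·98.01 − 151.29) = ½√94.73 ≈ ½·9.73293 ≈ 4.86647

m_a = 10.88, m_b = 7.978, m_c = 4.866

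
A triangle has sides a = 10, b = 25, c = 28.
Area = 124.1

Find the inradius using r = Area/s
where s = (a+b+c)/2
s = (10 + 25 + 28)/2 = 63/2 = 31.5
r = Area/s = 124.1/31.5 ≈ 3.93968

r = 3.94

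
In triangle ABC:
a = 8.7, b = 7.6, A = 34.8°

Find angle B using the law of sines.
a/sin(A) = b/sin(B)  ⇒  sin(B) = b·sin(A)/a = 7.6·sin(34.8°)/8.7
sin(34.8°) ≈ 0.570714
sin(B) ≈ 7.6·0.570714/8.7 ≈ 4.33742/8.7 ≈ 0.498554
B = arcsin(0.498554) ≈ 29.9044°
(Since b ≤ a we need B ≤ A, so the obtuse alternative 180° − 29.9044° ≈ 150.096° is rejected.)

B = 29.9°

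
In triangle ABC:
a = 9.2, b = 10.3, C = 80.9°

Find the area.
Two sides and the included angle (SAS): A = ½·a·b·sin(C) = ½·9.2·10.3·sin(80.9°)
sin(80.9°) ≈ 0.987414
A ≈ ½·94.76·0.987414 = 47.38·0.987414 ≈ 46.7837

Area = 46.78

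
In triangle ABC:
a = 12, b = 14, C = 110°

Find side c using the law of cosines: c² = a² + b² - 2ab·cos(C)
c² = 12² + 14² − 2·12·14·cos(110°)
cos(110°) ≈ -0.34202
c² ≈ 144 + 196 − 336·(-0.34202) ≈ 340 + 114.919 ≈ 454.919
c ≈ √454.919 ≈ 21.3288

c = 21.33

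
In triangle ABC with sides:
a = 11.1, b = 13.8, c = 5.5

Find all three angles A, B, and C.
Law of cosines for each angle (a² = 123.21, b² = 190.44, c² = 30.25):
cos(A) = (b² + c² − a²)/(2bc) = (190.44 + 30.25 − 123.21)/(2·13.8·5.5) = 97.48/151.8 ≈ 0.642161  ⇒  A ≈ 50.0469°
cos(B) = (a² + c² − b²)/(2ac) = (123.21 + 30.25 − 190.44)/(2·11.1·5.5) = -36.98/122.1 ≈ -0.302867  ⇒  B ≈ 107.63°
cos(C) = (a² + b² − c²)/(2ab) = (123.21 + 190.44 − 30.25)/(2·11.1·13.8) = 283.4/306.36 ≈ 0.925055  ⇒  C ≈ 22.3233°
Check: A + B + C ≈ 180°

A = 50.05°, B = 107.6°, C = 22.32°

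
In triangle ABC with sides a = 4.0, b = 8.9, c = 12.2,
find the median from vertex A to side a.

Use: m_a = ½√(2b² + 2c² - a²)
m_a = ½√(2·8.9² + 2·12.2² − 4.0²) = ½√(2·79.21 + 2·148.84 − 16) = ½√(158.42 + 297.68 − 16) = ½√440.1
√440.1 ≈ 20.9786, so m_a ≈ 10.4893

m_a = 10.49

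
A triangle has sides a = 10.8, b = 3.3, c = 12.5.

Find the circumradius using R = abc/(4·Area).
First find the area with Heron's formula.
s = (10.8 + 3.3 + 12.5)/2 = 13.3
Area = √(s(s−a)(s−b)(s−c)) = √(13.3·2.5·10·0.8) ≈ √266 ≈ 16.3095
abc = 10.8·3.3·12.5 = 445.5
R = abc/(4·Area) ≈ 445.5/(4·16.3095) = 445.5/65.238 ≈ 6.82884

R = 6.829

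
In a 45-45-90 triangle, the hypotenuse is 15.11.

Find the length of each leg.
In a 45-45-90 triangle hypotenuse = leg·√2, so leg = hypotenuse/√2.
Leg = 15.11/√2 ≈ 15.11/1.41421 ≈ 10.6844

Each leg = 10.68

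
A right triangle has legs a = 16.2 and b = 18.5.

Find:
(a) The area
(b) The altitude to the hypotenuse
(a) The legs are perpendicular, so Area = ½·a·b = ½·16.2·18.5 = ½·299.7 = 149.85
(b) Hypotenuse c = √(a² + b²) = √(262.44 + 342.25) = √604.69 ≈ 24.5904
    Area = ½·c·h_c  ⇒  h_c = 2·Area/c = 299.7/24.5904 ≈ 12.1877

Area = 149.85, h_c = 12.19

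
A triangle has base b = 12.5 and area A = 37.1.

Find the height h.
A = ½·b·h  ⇒  h = 2A/b = 2·37.1/12.5 = 74.2/12.5 ≈ 5.936

h = 5.936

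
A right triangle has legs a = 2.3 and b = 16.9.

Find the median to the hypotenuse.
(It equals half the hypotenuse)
Hypotenuse c = √(a² + b²) = √(5.29 + 285.61) = √290.9 ≈ 17.0558
Median to hypotenuse = c/2 ≈ 17.0558/2 ≈ 8.5279

Median = 8.528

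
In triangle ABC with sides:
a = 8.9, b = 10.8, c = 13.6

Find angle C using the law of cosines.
c² = a² + b² − 2ab·cos(C)  ⇒  cos(C) = (a² + b² − c²)/(2ab)
cos(C) = (8.9² + 10.8² − 13.6²)/(2·8.9·10.8) = (79.21 + 116.64 − 184.96)/192.24 = 10.89/192.24 ≈ 0.0566479
C = arccos(0.0566479) ≈ 86.7526°

C = 86.75°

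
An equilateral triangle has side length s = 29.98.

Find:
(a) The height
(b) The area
(a) The height splits the triangle into two 30-60-90 halves: h = s·√3/2 = 29.98·1.73205/2 ≈ 51.9269/2 ≈ 25.9634
(b) Area = (√3/4)·s² = (√3/4)·29.98² = (√3/4)·898.8004 ≈ 0.433013·898.8004 ≈ 389.192

Height = 25.96, Area = 389.2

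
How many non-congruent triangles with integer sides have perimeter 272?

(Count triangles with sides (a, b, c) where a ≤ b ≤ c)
Let a ≤ b ≤ c with a + b + c = 272. The only binding inequality is a + b > c, i.e. 272 − c > c, so c < 272/2; and c ≥ 272/3 since c is the largest side.
So 91 ≤ c ≤ 135. For each c, b runs from ⌈(272 − c)/2⌉ up to c (then a = 272 − b − c satisfies 1 ≤ a ≤ b automatically), giving c − ⌈(272 − c)/2⌉ + 1 choices.
Summing over c: 1 + 3 + 4 + 6 + … + 66 + 67  (45 terms, c = 91, …, 135) = 1541
Check (closed form: nearest integer to p²/48 for even p, (p+3)²/48 for odd p): 272²/48 = 73984/48 ≈ 1541.33 → 1541

1541 triangles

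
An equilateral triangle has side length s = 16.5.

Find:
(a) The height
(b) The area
(a) The height splits the triangle into two 30-60-90 halves: h = s·√3/2 = 16.5·1.73205/2 ≈ 28.5788/2 ≈ 14.2894
(b) Area = (√3/4)·s² = (√3/4)·16.5² = (√3/4)·272.25 ≈ 0.433013·272.25 ≈ 117.888

Height = 14.29, Area = 117.9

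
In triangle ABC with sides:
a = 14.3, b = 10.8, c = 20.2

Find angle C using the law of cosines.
c² = a² + b² − 2ab·cos(C)  ⇒  cos(C) = (a² + b² − c²)/(2ab)
cos(C) = (14.3² + 10.8² − 20.2²)/(2·14.3·10.8) = (204.49 + 116.64 − 408.04)/308.88 = -86.91/308.88 ≈ -0.281371
C = arccos(-0.281371) ≈ 106.342°

C = 106.3°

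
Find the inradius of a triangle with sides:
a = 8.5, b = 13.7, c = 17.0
r = Area/s where s is the semi-perimeter.
s = (8.5 + 13.7 + 17.0)/2 = 39.2/2 = 19.6
Area = √(s(s−a)(s−b)(s−c)) = √(19.6·11.1·5.9·2.6) ≈ √3337.37 ≈ 57.77
r ≈ 57.77/19.6 ≈ 2.94745

r = 2.947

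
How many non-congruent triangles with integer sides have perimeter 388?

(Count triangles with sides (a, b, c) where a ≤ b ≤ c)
Let a ≤ b ≤ c with a + b + c = 388. The only binding inequality is a + b > c, i.e. 388 − c > c, so c < 388/2; and c ≥ 388/3 since c is the largest side.
So 130 ≤ c ≤ 193. For each c, b runs from ⌈(388 − c)/2⌉ up to c (then a = 388 − b − c satisfies 1 ≤ a ≤ b automatically), giving c − ⌈(388 − c)/2⌉ + 1 choices.
Summing over c: 2 + 3 + 5 + 6 + … + 95 + 96  (64 terms, c = 130, …, 193) = 3136
Check (closed form: nearest integer to p²/48 for even p, (p+3)²/48 for odd p): 388²/48 = 150544/48 ≈ 3136.33 → 3136

3136 triangles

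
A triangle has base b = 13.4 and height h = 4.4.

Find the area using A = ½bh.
A = ½·b·h = ½·13.4·4.4 = ½·58.96 = 29.48

Area = 29.48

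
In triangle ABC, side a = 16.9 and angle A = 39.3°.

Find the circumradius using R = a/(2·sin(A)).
R = a/(2·sin(A)) = 16.9/(2·sin(39.3°))
sin(39.3°) ≈ 0.633381
R ≈ 16.9/(2·0.633381) = 16.9/1.26676 ≈ 13.3411

R = 13.34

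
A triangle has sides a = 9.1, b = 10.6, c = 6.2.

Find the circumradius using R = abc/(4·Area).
First find the area with Heron's formula.
s = (9.1 + 10.6 + 6.2)/2 = 12.95
Area = √(s(s−a)(s−b)(s−c)) = √(12.95·3.85·2.35·6.75) ≈ √790.865 ≈ 28.1223
abc = 9.1·10.6·6.2 = 598.052
R = abc/(4·Area) ≈ 598.052/(4·28.1223) = 598.052/112.489 ≈ 5.31653

R = 5.317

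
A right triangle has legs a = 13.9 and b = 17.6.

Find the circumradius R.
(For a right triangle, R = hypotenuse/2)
Hypotenuse c = √(a² + b²) = √(193.21 + 309.76) = √502.97 ≈ 22.427
R = c/2 ≈ 22.427/2 ≈ 11.2135

R = 11.21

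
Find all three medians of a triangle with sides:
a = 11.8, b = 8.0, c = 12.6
Median formula: m_a = ½√(2b² + 2c² − a²) (and cyclically). a² = 139.24, b² = 64, c² = 158.76.
m_a = ½√(2·64 + 2·158.76 − 139.24) = ½√306.28 ≈ ½·17.5009 ≈ 8.75043
m_b = ½√(2·139.24 + 2·158.76 − 64) = ½√532 ≈ ½·23.0651 ≈ 11.5326
m_c = ½√(2·139.24 + 2·64 − 158.76) = ½√247.72 ≈ ½·15.7391 ≈ 7.86956

m_a = 8.75, m_b = 11.53, m_c = 7.87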